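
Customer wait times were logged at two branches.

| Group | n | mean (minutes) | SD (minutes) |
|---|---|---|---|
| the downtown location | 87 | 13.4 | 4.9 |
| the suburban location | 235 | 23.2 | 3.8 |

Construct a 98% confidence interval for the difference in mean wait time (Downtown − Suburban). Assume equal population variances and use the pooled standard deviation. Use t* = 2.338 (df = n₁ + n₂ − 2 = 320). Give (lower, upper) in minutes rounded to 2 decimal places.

(-11.01, -8.59)

s_p = √[((n₁−1)s₁² + (n₂−1)s₂²)/(n₁+n₂−2)] = √[(86·4.9² + 234·3.8²)/320] = 4.1246.
SE = 4.1246·√(1/87 + 1/235) = 0.5176.
With t* = 2.338, margin = 2.338 × 0.5176 = 1.2101.
x̄₁ − x̄₂ = 13.4 − 23.2 = -9.8000; interval -9.8000 ± 1.2101 = (-11.01, -8.59).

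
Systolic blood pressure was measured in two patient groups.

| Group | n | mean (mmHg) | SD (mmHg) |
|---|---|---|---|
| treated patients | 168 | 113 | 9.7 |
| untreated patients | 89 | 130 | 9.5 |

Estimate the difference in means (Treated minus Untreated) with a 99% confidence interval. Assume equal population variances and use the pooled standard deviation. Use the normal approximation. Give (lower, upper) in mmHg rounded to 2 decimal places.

s_p = √[((n₁−1)s₁² + (n₂−1)s₂²)/(n₁+n₂−2)] = √[(167·9.7² + 88·9.5²)/255] = 9.6314.
SE = 9.6314·√(1/168 + 1/89) = 1.2627.
With z* = 2.576, margin = 2.576 × 1.2627 = 3.2527.
x̄₁ − x̄₂ = 113 − 130 = -17.0000; interval -17.0000 ± 3.2527 = (-20.25, -13.75).

(-20.25, -13.75)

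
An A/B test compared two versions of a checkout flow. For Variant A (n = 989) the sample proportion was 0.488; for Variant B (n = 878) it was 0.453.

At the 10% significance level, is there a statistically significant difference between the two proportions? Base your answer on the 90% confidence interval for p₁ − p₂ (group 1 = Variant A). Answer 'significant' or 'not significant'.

not significant

The two standard errors are √(0.4880×0.5120/989) = 0.01589 and √(0.4530×0.5470/878) = 0.01680.
Because the samples are independent, SE_diff = √(0.01589² + 0.01680²) = 0.02312.
Using z* = 1.645 for 90%, ME = 1.645 × 0.02312 = 0.03803.
p̂₁ − p̂₂ = 0.0350; interval 0.0350 ± 0.03803 gives (-0.00303, 0.07303).
The interval (-0.00303, 0.07303) contains 0, so the difference is not significant.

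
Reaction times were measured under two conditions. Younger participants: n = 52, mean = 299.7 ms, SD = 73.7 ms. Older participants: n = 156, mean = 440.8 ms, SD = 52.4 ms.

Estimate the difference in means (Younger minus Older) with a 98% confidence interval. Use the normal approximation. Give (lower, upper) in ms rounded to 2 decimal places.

SE₁ = s₁/√n₁ = 73.7/√52 = 10.2204; SE₂ = 52.4/√156 = 4.1954.
Independent samples, unequal variances: SE_diff = √(SE₁² + SE₂²) = √(104.45657616 + 17.60138116) = 11.0480.
z* = 2.326, so margin of error = 2.326 × 11.0480 = 25.6976.
Difference in means = 299.7 − 440.8 = -141.1000.
-141.1000 ± 25.6976 → (-166.80, -115.40).

(-166.80, -115.40)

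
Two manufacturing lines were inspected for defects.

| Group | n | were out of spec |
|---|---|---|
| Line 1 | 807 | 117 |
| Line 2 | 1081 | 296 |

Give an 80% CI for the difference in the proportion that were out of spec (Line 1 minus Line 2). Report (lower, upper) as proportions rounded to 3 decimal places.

First, p̂₁ = 117/807 = 0.1450; p̂₂ = 296/1081 = 0.2738.
The two standard errors are √(0.1450×0.8550/807) = 0.01239 and √(0.2738×0.7262/1081) = 0.01356.
Because the samples are independent, SE_diff = √(0.01239² + 0.01356²) = 0.01837.
Using z* = 1.282 for 80%, ME = 1.282 × 0.01837 = 0.02355.
p̂₁ − p̂₂ = -0.1288; interval -0.1288 ± 0.02355 gives (-0.152, -0.105).

(-0.152, -0.105)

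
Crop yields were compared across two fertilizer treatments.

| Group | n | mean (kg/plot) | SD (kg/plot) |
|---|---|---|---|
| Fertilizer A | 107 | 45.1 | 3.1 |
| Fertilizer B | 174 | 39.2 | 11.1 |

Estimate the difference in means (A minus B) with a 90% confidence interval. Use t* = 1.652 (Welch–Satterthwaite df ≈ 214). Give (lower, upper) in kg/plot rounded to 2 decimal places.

SE₁ = s₁/√n₁ = 3.1/√107 = 0.2997; SE₂ = 11.1/√174 = 0.8415.
Independent samples, unequal variances: SE_diff = √(SE₁² + SE₂²) = √(0.08982009 + 0.70812225) = 0.8933.
t* = 1.652, so margin of error = 1.652 × 0.8933 = 1.4757.
Difference in means = 45.1 − 39.2 = 5.9000.
5.9000 ± 1.4757 → (4.42, 7.38).

(4.42, 7.38)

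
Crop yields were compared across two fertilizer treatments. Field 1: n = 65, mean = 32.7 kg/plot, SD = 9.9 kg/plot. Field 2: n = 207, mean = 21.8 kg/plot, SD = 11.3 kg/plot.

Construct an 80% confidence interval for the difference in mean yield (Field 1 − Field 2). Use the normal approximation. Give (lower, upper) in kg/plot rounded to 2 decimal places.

SE₁ = s₁/√n₁ = 9.9/√65 = 1.2279; SE₂ = 11.3/√207 = 0.7854.
Independent samples, unequal variances: SE_diff = √(SE₁² + SE₂²) = √(1.50773841 + 0.61685316) = 1.4576.
z* = 1.282, so margin of error = 1.282 × 1.4576 = 1.8686.
Difference in means = 32.7 − 21.8 = 10.9000.
10.9000 ± 1.8686 → (9.03, 12.77).

(9.03, 12.77)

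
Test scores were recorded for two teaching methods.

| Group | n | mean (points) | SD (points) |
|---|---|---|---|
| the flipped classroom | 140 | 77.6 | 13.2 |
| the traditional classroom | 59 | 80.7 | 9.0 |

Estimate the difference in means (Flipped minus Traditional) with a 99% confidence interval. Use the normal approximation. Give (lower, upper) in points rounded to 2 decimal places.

SE₁ = s₁/√n₁ = 13.2/√140 = 1.1156; SE₂ = 9.0/√59 = 1.1717.
Independent samples, unequal variances: SE_diff = √(SE₁² + SE₂²) = √(1.24456336 + 1.37288089) = 1.6179.
z* = 2.576, so margin of error = 2.576 × 1.6179 = 4.1677.
Difference in means = 77.6 − 80.7 = -3.1000.
-3.1000 ± 4.1677 → (-7.27, 1.07).

(-7.27, 1.07)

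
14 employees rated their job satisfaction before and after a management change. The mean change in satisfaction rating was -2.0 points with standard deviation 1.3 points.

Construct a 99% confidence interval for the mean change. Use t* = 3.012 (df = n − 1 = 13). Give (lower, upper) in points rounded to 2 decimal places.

This is a matched-pairs design, so SE = s_d/√n = 1.3/√14 = 0.3474.
Margin = 3.012 × 0.3474 = 1.0464; the interval is -2.0 ± 1.0464 = (-3.05, -0.95).

(-3.05, -0.95)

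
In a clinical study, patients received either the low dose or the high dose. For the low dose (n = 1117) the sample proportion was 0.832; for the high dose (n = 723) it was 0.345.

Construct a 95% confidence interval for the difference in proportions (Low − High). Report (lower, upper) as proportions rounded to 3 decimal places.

The two standard errors are √(0.8320×0.1680/1117) = 0.01119 and √(0.3450×0.6550/723) = 0.01768.
Because the samples are independent, SE_diff = √(0.01119² + 0.01768²) = 0.02092.
Using z* = 1.960 for 95%, ME = 1.960 × 0.02092 = 0.04100.
p̂₁ − p̂₂ = 0.4870; interval 0.4870 ± 0.04100 gives (0.446, 0.528).

(0.446, 0.528)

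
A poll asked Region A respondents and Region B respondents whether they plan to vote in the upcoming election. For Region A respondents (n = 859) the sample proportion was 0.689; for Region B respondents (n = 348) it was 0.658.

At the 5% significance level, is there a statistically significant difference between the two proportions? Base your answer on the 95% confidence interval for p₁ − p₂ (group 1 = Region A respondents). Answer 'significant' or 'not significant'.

not significant

Each SE is √(p̂(1−p̂)/n): √(0.6890·0.3110/859) = 0.01579 and √(0.6580·0.3420/348) = 0.02543.
SE(p̂₁ − p̂₂) = √(SE₁² + SE₂²) = √(0.0002493241 + 0.0006466849) = 0.02993, since the two samples are independent.
At 95% confidence z* = 1.960; margin = 1.960 × 0.02993 = 0.05866.
The difference is 0.6890 − 0.6580 = 0.0310, so the interval is 0.0310 ± 0.05866 = (-0.02766, 0.08966).
The interval (-0.02766, 0.08966) contains 0, so the difference is not significant.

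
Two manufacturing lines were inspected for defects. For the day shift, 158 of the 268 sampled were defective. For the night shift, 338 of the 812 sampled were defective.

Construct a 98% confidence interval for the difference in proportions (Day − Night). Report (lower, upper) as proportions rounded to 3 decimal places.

p̂₁ = 158/268 = 0.5896 and p̂₂ = 338/812 = 0.4163.
SE₁ = √(p̂₁(1−p̂₁)/n₁) = √(0.5896·0.4104/268) = 0.03005; SE₂ = √(0.4163·0.5837/812) = 0.01730.
Independent samples: SE of the difference = √(SE₁² + SE₂²) = √(0.0009030025 + 0.00029929) = 0.03467.
z* for 98% confidence is 2.326, so the margin of error is 2.326 × 0.03467 = 0.08064.
Point estimate p̂₁ − p̂₂ = 0.5896 − 0.4163 = 0.1733.
0.1733 ± 0.08064 → (0.093, 0.254).

(0.093, 0.254)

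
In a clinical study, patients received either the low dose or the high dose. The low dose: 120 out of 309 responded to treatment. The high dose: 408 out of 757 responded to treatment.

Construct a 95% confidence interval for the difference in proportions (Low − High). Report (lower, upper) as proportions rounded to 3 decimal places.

(-0.216, -0.086)

Sample proportions: 120/309 = 0.3883, 408/757 = 0.5390.
Each SE is √(p̂(1−p̂)/n): √(0.3883·0.6117/309) = 0.02773 and √(0.5390·0.4610/757) = 0.01812.
SE(p̂₁ − p̂₂) = √(SE₁² + SE₂²) = √(0.0007689529 + 0.0003283344) = 0.03313, since the two samples are independent.
At 95% confidence z* = 1.960; margin = 1.960 × 0.03313 = 0.06493.
The difference is 0.3883 − 0.5390 = -0.1507, so the interval is -0.1507 ± 0.06493 = (-0.216, -0.086).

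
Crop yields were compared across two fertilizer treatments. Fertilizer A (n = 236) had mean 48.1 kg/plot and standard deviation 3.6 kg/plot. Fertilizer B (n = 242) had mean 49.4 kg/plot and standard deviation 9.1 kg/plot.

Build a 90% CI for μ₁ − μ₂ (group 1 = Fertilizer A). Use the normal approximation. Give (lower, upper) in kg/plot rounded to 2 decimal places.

SE₁ = s₁/√n₁ = 3.6/√236 = 0.2343; SE₂ = 9.1/√242 = 0.5850.
Independent samples, unequal variances: SE_diff = √(SE₁² + SE₂²) = √(0.05489649 + 0.342225) = 0.6302.
z* = 1.645, so margin of error = 1.645 × 0.6302 = 1.0367.
Difference in means = 48.1 − 49.4 = -1.3000.
-1.3000 ± 1.0367 → (-2.34, -0.26).

(-2.34, -0.26)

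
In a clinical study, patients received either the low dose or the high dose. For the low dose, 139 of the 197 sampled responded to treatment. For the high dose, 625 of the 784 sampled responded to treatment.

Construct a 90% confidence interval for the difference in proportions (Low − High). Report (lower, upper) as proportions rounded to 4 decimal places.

Sample proportions: 139/197 = 0.7056, 625/784 = 0.7972.
Each SE is √(p̂(1−p̂)/n): √(0.7056·0.2944/197) = 0.03247 and √(0.7972·0.2028/784) = 0.01436.
SE(p̂₁ − p̂₂) = √(SE₁² + SE₂²) = √(0.0010543009 + 0.0002062096) = 0.03550, since the two samples are independent.
At 90% confidence z* = 1.645; margin = 1.645 × 0.03550 = 0.05840.
The difference is 0.7056 − 0.7972 = -0.0916, so the interval is -0.0916 ± 0.05840 = (-0.1500, -0.0332).

(-0.1500, -0.0332)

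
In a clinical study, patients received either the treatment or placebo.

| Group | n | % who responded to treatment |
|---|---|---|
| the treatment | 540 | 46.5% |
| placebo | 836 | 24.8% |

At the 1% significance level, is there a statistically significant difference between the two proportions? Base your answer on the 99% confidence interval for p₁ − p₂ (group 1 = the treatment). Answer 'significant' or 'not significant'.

significant

The two standard errors are √(0.4650×0.5350/540) = 0.02146 and √(0.2480×0.7520/836) = 0.01494.
Because the samples are independent, SE_diff = √(0.02146² + 0.01494²) = 0.02615.
Using z* = 2.576 for 99%, ME = 2.576 × 0.02615 = 0.06736.
p̂₁ − p̂₂ = 0.2170; interval 0.2170 ± 0.06736 gives (0.14964, 0.28436).
The interval (0.14964, 0.28436) does not contain 0, so the difference is significant.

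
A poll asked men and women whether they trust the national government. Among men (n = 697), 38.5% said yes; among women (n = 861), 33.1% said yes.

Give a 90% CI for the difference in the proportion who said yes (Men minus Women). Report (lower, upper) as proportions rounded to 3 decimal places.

(0.014, 0.094)

SE₁ = √(p̂₁(1−p̂₁)/n₁) = √(0.3850·0.6150/697) = 0.01843; SE₂ = √(0.3310·0.6690/861) = 0.01604.
Independent samples: SE of the difference = √(SE₁² + SE₂²) = √(0.0003396649 + 0.0002572816) = 0.02443.
z* for 90% confidence is 1.645, so the margin of error is 1.645 × 0.02443 = 0.04019.
Point estimate p̂₁ − p̂₂ = 0.3850 − 0.3310 = 0.0540.
0.0540 ± 0.04019 → (0.014, 0.094).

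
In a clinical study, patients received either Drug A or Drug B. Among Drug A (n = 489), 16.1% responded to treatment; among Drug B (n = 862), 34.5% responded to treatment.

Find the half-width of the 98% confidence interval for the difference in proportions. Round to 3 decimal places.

0.054

SE₁ = √(p̂₁(1−p̂₁)/n₁) = √(0.1610·0.8390/489) = 0.01662; SE₂ = √(0.3450·0.6550/862) = 0.01619.
Independent samples: SE of the difference = √(SE₁² + SE₂²) = √(0.0002762244 + 0.0002621161) = 0.02320.
z* for 98% confidence is 2.326, so the margin of error is 2.326 × 0.02320 = 0.05396.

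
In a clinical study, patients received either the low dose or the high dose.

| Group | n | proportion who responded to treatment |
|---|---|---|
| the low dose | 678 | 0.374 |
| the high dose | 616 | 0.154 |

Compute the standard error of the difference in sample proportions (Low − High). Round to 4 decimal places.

Each SE is √(p̂(1−p̂)/n): √(0.3740·0.6260/678) = 0.01858 and √(0.1540·0.8460/616) = 0.01454.
SE(p̂₁ − p̂₂) = √(SE₁² + SE₂²) = √(0.0003452164 + 0.0002114116) = 0.02359, since the two samples are independent.

0.0236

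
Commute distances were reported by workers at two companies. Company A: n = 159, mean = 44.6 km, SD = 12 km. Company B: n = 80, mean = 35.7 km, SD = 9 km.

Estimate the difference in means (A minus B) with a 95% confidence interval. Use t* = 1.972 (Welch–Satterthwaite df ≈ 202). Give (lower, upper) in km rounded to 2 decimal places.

(6.17, 11.63)

Standard errors of each mean: 12/√159 = 0.9517 and 9/√80 = 1.0062.
SE(x̄₁ − x̄₂) = √(0.9517² + 1.0062²) = 1.3850 for independent samples with unequal variances.
With t* = 1.972, the margin is 1.972 × 1.3850 = 2.7312.
x̄₁ − x̄₂ = 44.6 − 35.7 = 8.9000; the interval is 8.9000 ± 2.7312 = (6.17, 11.63).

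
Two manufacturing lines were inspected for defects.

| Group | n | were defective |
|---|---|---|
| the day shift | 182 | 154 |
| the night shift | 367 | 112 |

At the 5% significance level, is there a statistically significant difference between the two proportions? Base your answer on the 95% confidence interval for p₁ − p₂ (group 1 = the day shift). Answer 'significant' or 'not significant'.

significant

Sample proportions: 154/182 = 0.8462, 112/367 = 0.3052.
Each SE is √(p̂(1−p̂)/n): √(0.8462·0.1538/182) = 0.02674 and √(0.3052·0.6948/367) = 0.02404.
SE(p̂₁ − p̂₂) = √(SE₁² + SE₂²) = √(0.0007150276 + 0.0005779216) = 0.03596, since the two samples are independent.
At 95% confidence z* = 1.960; margin = 1.960 × 0.03596 = 0.07048.
The difference is 0.8462 − 0.3052 = 0.5410, so the interval is 0.5410 ± 0.07048 = (0.47052, 0.61148).
The interval (0.47052, 0.61148) does not contain 0, so the difference is significant.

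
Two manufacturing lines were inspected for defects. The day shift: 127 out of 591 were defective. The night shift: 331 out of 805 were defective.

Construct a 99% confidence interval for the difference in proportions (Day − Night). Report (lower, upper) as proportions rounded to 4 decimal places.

(-0.2587, -0.1339)

Sample proportions: 127/591 = 0.2149, 331/805 = 0.4112.
Each SE is √(p̂(1−p̂)/n): √(0.2149·0.7851/591) = 0.01690 and √(0.4112·0.5888/805) = 0.01734.
SE(p̂₁ − p̂₂) = √(SE₁² + SE₂²) = √(0.00028561 + 0.0003006756) = 0.02421, since the two samples are independent.
At 99% confidence z* = 2.576; margin = 2.576 × 0.02421 = 0.06236.
The difference is 0.2149 − 0.4112 = -0.1963, so the interval is -0.1963 ± 0.06236 = (-0.2587, -0.1339).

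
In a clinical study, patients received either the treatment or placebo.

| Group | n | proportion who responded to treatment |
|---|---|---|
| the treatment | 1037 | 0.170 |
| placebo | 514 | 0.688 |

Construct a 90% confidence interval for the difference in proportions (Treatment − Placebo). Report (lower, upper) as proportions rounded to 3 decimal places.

Each SE is √(p̂(1−p̂)/n): √(0.1700·0.8300/1037) = 0.01166 and √(0.6880·0.3120/514) = 0.02044.
SE(p̂₁ − p̂₂) = √(SE₁² + SE₂²) = √(0.0001359556 + 0.0004177936) = 0.02353, since the two samples are independent.
At 90% confidence z* = 1.645; margin = 1.645 × 0.02353 = 0.03871.
The difference is 0.1700 − 0.6880 = -0.5180, so the interval is -0.5180 ± 0.03871 = (-0.557, -0.479).

(-0.557, -0.479)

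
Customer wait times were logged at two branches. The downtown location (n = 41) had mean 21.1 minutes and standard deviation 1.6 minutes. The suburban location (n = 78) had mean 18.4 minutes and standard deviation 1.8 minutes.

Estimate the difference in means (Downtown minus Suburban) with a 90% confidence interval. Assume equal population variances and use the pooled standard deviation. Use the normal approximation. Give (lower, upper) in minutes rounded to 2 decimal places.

(2.15, 3.25)

Pooled variance s_p² = [40·1.6² + 77·1.8²] / (41+78−2) = 3.0075, so s_p = 1.7342.
SE_diff = s_p·√(1/n₁ + 1/n₂) = 1.7342·√(1/41 + 1/78) = 0.3345.
z* = 1.645; margin = 1.645 × 0.3345 = 0.5503.
Difference = 21.1 − 18.4 = 2.7000.
2.7000 ± 0.5503 → (2.15, 3.25).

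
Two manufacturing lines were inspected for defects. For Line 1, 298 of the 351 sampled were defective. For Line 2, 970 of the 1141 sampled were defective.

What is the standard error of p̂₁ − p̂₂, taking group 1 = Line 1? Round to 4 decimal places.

First, p̂₁ = 298/351 = 0.8490; p̂₂ = 970/1141 = 0.8501.
The two standard errors are √(0.8490×0.1510/351) = 0.01911 and √(0.8501×0.1499/1141) = 0.01057.
Because the samples are independent, SE_diff = √(0.01911² + 0.01057²) = 0.02184.

0.0218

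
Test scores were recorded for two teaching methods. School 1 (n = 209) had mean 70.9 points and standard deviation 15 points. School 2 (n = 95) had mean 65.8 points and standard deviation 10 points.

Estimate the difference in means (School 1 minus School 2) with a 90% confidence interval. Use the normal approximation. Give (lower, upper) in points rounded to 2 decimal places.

(2.70, 7.50)

SE₁ = s₁/√n₁ = 15/√209 = 1.0376; SE₂ = 10/√95 = 1.0260.
Independent samples, unequal variances: SE_diff = √(SE₁² + SE₂²) = √(1.07661376 + 1.052676) = 1.4592.
z* = 1.645, so margin of error = 1.645 × 1.4592 = 2.4004.
Difference in means = 70.9 − 65.8 = 5.1000.
5.1000 ± 2.4004 → (2.70, 7.50).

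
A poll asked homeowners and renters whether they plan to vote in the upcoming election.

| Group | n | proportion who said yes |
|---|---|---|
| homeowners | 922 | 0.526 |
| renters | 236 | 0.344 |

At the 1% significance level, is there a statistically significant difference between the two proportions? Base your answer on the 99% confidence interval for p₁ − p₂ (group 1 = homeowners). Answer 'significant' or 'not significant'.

significant

Each SE is √(p̂(1−p̂)/n): √(0.5260·0.4740/922) = 0.01644 and √(0.3440·0.6560/236) = 0.03092.
SE(p̂₁ − p̂₂) = √(SE₁² + SE₂²) = √(0.0002702736 + 0.0009560464) = 0.03502, since the two samples are independent.
At 99% confidence z* = 2.576; margin = 2.576 × 0.03502 = 0.09021.
The difference is 0.5260 − 0.3440 = 0.1820, so the interval is 0.1820 ± 0.09021 = (0.09179, 0.27221).
The interval (0.09179, 0.27221) does not contain 0, so the difference is significant.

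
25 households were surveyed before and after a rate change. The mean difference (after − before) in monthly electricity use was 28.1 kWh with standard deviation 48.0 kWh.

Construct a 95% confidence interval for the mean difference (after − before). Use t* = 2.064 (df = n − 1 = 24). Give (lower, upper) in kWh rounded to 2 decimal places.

(8.29, 47.91)

This is a matched-pairs design, so SE = s_d/√n = 48.0/√25 = 9.6000.
Margin = 2.064 × 9.6000 = 19.8144; the interval is 28.1 ± 19.8144 = (8.29, 47.91).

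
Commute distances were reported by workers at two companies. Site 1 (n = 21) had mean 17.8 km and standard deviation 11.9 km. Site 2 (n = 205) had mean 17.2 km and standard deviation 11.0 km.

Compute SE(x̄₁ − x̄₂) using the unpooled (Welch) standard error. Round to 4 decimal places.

SE₁ = s₁/√n₁ = 11.9/√21 = 2.5968; SE₂ = 11.0/√205 = 0.7683.
Independent samples, unequal variances: SE_diff = √(SE₁² + SE₂²) = √(6.74337024 + 0.59028489) = 2.7081.

2.7081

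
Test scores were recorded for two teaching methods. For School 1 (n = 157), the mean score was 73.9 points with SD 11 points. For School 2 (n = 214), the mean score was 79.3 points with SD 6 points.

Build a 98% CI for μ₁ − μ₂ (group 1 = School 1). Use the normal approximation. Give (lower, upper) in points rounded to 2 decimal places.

Standard errors of each mean: 11/√157 = 0.8779 and 6/√214 = 0.4102.
SE(x̄₁ − x̄₂) = √(0.8779² + 0.4102²) = 0.9690 for independent samples with unequal variances.
With z* = 2.326, the margin is 2.326 × 0.9690 = 2.2539.
x̄₁ − x̄₂ = 73.9 − 79.3 = -5.4000; the interval is -5.4000 ± 2.2539 = (-7.65, -3.15).

(-7.65, -3.15)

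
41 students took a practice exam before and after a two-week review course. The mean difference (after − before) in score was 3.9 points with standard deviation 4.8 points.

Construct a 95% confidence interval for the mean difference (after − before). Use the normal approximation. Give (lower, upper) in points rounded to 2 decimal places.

(2.43, 5.37)

This is a matched-pairs design, so SE = s_d/√n = 4.8/√41 = 0.7496.
Margin = 1.960 × 0.7496 = 1.4692; the interval is 3.9 ± 1.4692 = (2.43, 5.37).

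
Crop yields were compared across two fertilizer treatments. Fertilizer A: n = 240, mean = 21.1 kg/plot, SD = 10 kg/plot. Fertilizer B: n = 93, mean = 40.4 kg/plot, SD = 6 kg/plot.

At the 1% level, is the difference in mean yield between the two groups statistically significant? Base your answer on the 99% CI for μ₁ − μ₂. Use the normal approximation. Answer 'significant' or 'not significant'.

Standard errors of each mean: 10/√240 = 0.6455 and 6/√93 = 0.6222.
SE(x̄₁ − x̄₂) = √(0.6455² + 0.6222²) = 0.8966 for independent samples with unequal variances.
With z* = 2.576, the margin is 2.576 × 0.8966 = 2.3096.
x̄₁ − x̄₂ = 21.1 − 40.4 = -19.3000; the interval is -19.3000 ± 2.3096 = (-21.6096, -16.9904).
The interval (-21.6096, -16.9904) does not contain 0, so the difference is significant.

significant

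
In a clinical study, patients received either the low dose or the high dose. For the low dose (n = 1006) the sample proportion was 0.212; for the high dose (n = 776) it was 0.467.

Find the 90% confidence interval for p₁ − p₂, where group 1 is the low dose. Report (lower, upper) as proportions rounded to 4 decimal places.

(-0.2913, -0.2187)

SE₁ = √(p̂₁(1−p̂₁)/n₁) = √(0.2120·0.7880/1006) = 0.01289; SE₂ = √(0.4670·0.5330/776) = 0.01791.
Independent samples: SE of the difference = √(SE₁² + SE₂²) = √(0.0001661521 + 0.0003207681) = 0.02207.
z* for 90% confidence is 1.645, so the margin of error is 1.645 × 0.02207 = 0.03631.
Point estimate p̂₁ − p̂₂ = 0.2120 − 0.4670 = -0.2550.
-0.2550 ± 0.03631 → (-0.2913, -0.2187).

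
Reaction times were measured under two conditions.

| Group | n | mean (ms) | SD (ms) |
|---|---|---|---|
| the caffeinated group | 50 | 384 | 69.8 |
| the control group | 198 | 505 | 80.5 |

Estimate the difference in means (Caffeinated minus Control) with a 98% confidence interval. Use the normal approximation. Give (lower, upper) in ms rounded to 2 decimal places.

(-147.54, -94.46)

Per-group SEs: s₁/√n₁ = 69.8/√50 = 9.8712, s₂/√n₂ = 80.5/√198 = 5.7209.
Unpooled SE of the difference: √(97.44058944 + 32.72869681) = 11.4092.
Margin of error = z* · SE = 2.326 × 11.4092 = 26.5378.
x̄₁ − x̄₂ = 384 − 505 = -121.0000.
CI: -121.0000 ± 26.5378 = (-147.54, -94.46).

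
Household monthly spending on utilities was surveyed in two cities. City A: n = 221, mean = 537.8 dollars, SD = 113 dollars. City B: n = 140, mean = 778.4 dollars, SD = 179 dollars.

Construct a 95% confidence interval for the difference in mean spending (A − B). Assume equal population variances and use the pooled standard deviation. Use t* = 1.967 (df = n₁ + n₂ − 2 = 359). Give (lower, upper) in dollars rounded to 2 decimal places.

Pooled variance s_p² = [220·113² + 139·179²] / (221+140−2) = 20230.8607, so s_p = 142.2352.
SE_diff = s_p·√(1/n₁ + 1/n₂) = 142.2352·√(1/221 + 1/140) = 15.3639.
t* = 1.967; margin = 1.967 × 15.3639 = 30.2208.
Difference = 537.8 − 778.4 = -240.6000.
-240.6000 ± 30.2208 → (-270.82, -210.38).

(-270.82, -210.38)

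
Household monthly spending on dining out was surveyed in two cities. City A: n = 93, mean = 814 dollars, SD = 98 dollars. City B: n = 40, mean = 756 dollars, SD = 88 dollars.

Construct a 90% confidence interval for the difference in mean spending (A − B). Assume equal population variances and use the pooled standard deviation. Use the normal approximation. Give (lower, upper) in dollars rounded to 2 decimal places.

Pooled variance s_p² = [92·98² + 39·88²] / (93+40−2) = 9050.2595, so s_p = 95.1329.
SE_diff = s_p·√(1/n₁ + 1/n₂) = 95.1329·√(1/93 + 1/40) = 17.9881.
z* = 1.645; margin = 1.645 × 17.9881 = 29.5904.
Difference = 814 − 756 = 58.0000.
58.0000 ± 29.5904 → (28.41, 87.59).

(28.41, 87.59)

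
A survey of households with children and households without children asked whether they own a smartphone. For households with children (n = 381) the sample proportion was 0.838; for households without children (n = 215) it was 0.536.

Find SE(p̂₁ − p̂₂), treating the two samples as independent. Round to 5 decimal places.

0.03890

The two standard errors are √(0.8380×0.1620/381) = 0.01888 and √(0.5360×0.4640/215) = 0.03401.
Because the samples are independent, SE_diff = √(0.01888² + 0.03401²) = 0.03890.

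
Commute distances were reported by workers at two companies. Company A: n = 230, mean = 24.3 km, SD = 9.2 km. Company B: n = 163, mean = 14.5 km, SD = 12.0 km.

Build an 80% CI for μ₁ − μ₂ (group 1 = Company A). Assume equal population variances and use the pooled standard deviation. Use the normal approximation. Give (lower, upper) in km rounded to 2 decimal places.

(8.43, 11.17)

s_p = √[((n₁−1)s₁² + (n₂−1)s₂²)/(n₁+n₂−2)] = √[(229·9.2² + 162·12.0²)/391] = 10.4515.
SE = 10.4515·√(1/230 + 1/163) = 1.0701.
With z* = 1.282, margin = 1.282 × 1.0701 = 1.3719.
x̄₁ − x̄₂ = 24.3 − 14.5 = 9.8000; interval 9.8000 ± 1.3719 = (8.43, 11.17).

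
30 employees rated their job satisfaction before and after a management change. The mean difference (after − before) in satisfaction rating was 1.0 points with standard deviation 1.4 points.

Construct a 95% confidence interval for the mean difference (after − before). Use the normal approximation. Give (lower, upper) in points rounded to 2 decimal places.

(0.50, 1.50)

This is a matched-pairs design, so SE = s_d/√n = 1.4/√30 = 0.2556.
Margin = 1.960 × 0.2556 = 0.5010; the interval is 1.0 ± 0.5010 = (0.50, 1.50).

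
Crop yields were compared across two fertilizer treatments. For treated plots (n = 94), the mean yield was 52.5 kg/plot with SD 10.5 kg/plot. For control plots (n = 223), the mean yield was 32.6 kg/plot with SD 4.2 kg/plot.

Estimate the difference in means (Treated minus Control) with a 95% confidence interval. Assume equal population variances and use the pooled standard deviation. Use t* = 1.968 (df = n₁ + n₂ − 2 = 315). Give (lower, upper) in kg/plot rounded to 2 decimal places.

s_p = √[((n₁−1)s₁² + (n₂−1)s₂²)/(n₁+n₂−2)] = √[(93·10.5² + 222·4.2²)/315] = 6.7069.
SE = 6.7069·√(1/94 + 1/223) = 0.8248.
With t* = 1.968, margin = 1.968 × 0.8248 = 1.6232.
x̄₁ − x̄₂ = 52.5 − 32.6 = 19.9000; interval 19.9000 ± 1.6232 = (18.28, 21.52).

(18.28, 21.52)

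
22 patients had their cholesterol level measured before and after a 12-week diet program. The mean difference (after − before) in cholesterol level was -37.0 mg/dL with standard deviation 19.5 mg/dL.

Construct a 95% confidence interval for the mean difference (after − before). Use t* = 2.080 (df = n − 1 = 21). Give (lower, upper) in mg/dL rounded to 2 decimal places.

This is a matched-pairs design, so SE = s_d/√n = 19.5/√22 = 4.1574.
Margin = 2.080 × 4.1574 = 8.6474; the interval is -37.0 ± 8.6474 = (-45.65, -28.35).

(-45.65, -28.35)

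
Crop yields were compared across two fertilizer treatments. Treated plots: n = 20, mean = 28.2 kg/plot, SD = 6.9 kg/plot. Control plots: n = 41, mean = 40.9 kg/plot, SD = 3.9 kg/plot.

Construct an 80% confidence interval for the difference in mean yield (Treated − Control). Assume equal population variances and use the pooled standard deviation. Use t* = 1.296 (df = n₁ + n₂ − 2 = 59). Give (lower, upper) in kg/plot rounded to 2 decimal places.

(-14.49, -10.91)

s_p = √[((n₁−1)s₁² + (n₂−1)s₂²)/(n₁+n₂−2)] = √[(19·6.9² + 40·3.9²)/59] = 5.0640.
SE = 5.0640·√(1/20 + 1/41) = 1.3812.
With t* = 1.296, margin = 1.296 × 1.3812 = 1.7900.
x̄₁ − x̄₂ = 28.2 − 40.9 = -12.7000; interval -12.7000 ± 1.7900 = (-14.49, -10.91).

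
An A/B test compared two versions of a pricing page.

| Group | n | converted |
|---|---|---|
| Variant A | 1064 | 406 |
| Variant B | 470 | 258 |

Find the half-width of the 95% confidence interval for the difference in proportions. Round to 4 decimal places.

0.0536

First, p̂₁ = 406/1064 = 0.3816; p̂₂ = 258/470 = 0.5489.
The two standard errors are √(0.3816×0.6184/1064) = 0.01489 and √(0.5489×0.4511/470) = 0.02295.
Because the samples are independent, SE_diff = √(0.01489² + 0.02295²) = 0.02736.
Using z* = 1.960 for 95%, ME = 1.960 × 0.02736 = 0.05363.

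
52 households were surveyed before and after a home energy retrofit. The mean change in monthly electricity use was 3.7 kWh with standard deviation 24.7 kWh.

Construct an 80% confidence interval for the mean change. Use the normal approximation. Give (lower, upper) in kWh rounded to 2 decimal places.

This is a matched-pairs design, so SE = s_d/√n = 24.7/√52 = 3.4253.
Margin = 1.282 × 3.4253 = 4.3912; the interval is 3.7 ± 4.3912 = (-0.69, 8.09).

(-0.69, 8.09)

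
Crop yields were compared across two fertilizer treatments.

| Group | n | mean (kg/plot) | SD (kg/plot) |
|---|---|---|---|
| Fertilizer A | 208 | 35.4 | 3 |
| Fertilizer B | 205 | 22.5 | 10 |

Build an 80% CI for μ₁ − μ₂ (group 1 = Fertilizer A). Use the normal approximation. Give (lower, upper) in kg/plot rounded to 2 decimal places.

(11.97, 13.83)

Standard errors of each mean: 3/√208 = 0.2080 and 10/√205 = 0.6984.
SE(x̄₁ − x̄₂) = √(0.2080² + 0.6984²) = 0.7287 for independent samples with unequal variances.
With z* = 1.282, the margin is 1.282 × 0.7287 = 0.9342.
x̄₁ − x̄₂ = 35.4 − 22.5 = 12.9000; the interval is 12.9000 ± 0.9342 = (11.97, 13.83).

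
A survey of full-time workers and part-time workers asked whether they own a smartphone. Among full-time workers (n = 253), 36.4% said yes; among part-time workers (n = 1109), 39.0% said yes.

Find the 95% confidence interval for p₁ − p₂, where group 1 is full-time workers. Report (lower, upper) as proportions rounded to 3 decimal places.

(-0.092, 0.040)

SE₁ = √(p̂₁(1−p̂₁)/n₁) = √(0.3640·0.6360/253) = 0.03025; SE₂ = √(0.3900·0.6100/1109) = 0.01465.
Independent samples: SE of the difference = √(SE₁² + SE₂²) = √(0.0009150625 + 0.0002146225) = 0.03361.
z* for 95% confidence is 1.960, so the margin of error is 1.960 × 0.03361 = 0.06588.
Point estimate p̂₁ − p̂₂ = 0.3640 − 0.3900 = -0.0260.
-0.0260 ± 0.06588 → (-0.092, 0.040).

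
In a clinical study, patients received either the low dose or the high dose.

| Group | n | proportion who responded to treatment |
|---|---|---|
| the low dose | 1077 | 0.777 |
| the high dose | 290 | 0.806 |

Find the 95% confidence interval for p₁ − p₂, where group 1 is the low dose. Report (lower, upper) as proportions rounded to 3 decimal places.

Each SE is √(p̂(1−p̂)/n): √(0.7770·0.2230/1077) = 0.01268 and √(0.8060·0.1940/290) = 0.02322.
SE(p̂₁ − p̂₂) = √(SE₁² + SE₂²) = √(0.0001607824 + 0.0005391684) = 0.02646, since the two samples are independent.
At 95% confidence z* = 1.960; margin = 1.960 × 0.02646 = 0.05186.
The difference is 0.7770 − 0.8060 = -0.0290, so the interval is -0.0290 ± 0.05186 = (-0.081, 0.023).

(-0.081, 0.023)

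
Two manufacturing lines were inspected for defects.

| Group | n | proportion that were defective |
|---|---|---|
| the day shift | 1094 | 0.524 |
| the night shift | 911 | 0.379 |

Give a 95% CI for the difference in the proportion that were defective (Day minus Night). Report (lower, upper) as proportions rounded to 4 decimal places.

(0.1018, 0.1882)

SE₁ = √(p̂₁(1−p̂₁)/n₁) = √(0.5240·0.4760/1094) = 0.01510; SE₂ = √(0.3790·0.6210/911) = 0.01607.
Independent samples: SE of the difference = √(SE₁² + SE₂²) = √(0.00022801 + 0.0002582449) = 0.02205.
z* for 95% confidence is 1.960, so the margin of error is 1.960 × 0.02205 = 0.04322.
Point estimate p̂₁ − p̂₂ = 0.5240 − 0.3790 = 0.1450.
0.1450 ± 0.04322 → (0.1018, 0.1882).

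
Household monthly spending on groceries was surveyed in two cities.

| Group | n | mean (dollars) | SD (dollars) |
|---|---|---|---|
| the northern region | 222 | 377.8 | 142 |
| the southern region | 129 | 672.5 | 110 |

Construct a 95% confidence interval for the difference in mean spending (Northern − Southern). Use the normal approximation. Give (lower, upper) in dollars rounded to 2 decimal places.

Per-group SEs: s₁/√n₁ = 142/√222 = 9.5304, s₂/√n₂ = 110/√129 = 9.6850.
Unpooled SE of the difference: √(90.82852416 + 93.799225) = 13.5878.
Margin of error = z* · SE = 1.960 × 13.5878 = 26.6321.
x̄₁ − x̄₂ = 377.8 − 672.5 = -294.7000.
CI: -294.7000 ± 26.6321 = (-321.33, -268.07).

(-321.33, -268.07)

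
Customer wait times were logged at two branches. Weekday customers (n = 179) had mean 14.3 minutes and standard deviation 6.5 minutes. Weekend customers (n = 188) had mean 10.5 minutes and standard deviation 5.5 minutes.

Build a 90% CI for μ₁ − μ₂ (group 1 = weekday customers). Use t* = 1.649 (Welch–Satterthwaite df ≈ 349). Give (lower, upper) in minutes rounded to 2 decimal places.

(2.76, 4.84)

Standard errors of each mean: 6.5/√179 = 0.4858 and 5.5/√188 = 0.4011.
SE(x̄₁ − x̄₂) = √(0.4858² + 0.4011²) = 0.6300 for independent samples with unequal variances.
With t* = 1.649, the margin is 1.649 × 0.6300 = 1.0389.
x̄₁ − x̄₂ = 14.3 − 10.5 = 3.8000; the interval is 3.8000 ± 1.0389 = (2.76, 4.84).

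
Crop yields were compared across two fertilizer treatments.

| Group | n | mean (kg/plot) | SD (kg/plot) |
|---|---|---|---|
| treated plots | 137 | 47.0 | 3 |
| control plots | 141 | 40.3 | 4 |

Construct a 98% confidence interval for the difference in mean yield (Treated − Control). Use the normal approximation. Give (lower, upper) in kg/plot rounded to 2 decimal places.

Standard errors of each mean: 3/√137 = 0.2563 and 4/√141 = 0.3369.
SE(x̄₁ − x̄₂) = √(0.2563² + 0.3369²) = 0.4233 for independent samples with unequal variances.
With z* = 2.326, the margin is 2.326 × 0.4233 = 0.9846.
x̄₁ − x̄₂ = 47.0 − 40.3 = 6.7000; the interval is 6.7000 ± 0.9846 = (5.72, 7.68).

(5.72, 7.68)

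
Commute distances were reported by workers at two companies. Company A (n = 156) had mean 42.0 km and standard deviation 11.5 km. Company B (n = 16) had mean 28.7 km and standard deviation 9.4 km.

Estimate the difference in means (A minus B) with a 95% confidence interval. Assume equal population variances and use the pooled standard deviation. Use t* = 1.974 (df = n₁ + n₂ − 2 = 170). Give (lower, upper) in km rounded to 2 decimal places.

s_p = √[((n₁−1)s₁² + (n₂−1)s₂²)/(n₁+n₂−2)] = √[(155·11.5² + 15·9.4²)/170] = 11.3304.
SE = 11.3304·√(1/156 + 1/16) = 2.9743.
With t* = 1.974, margin = 1.974 × 2.9743 = 5.8713.
x̄₁ − x̄₂ = 42.0 − 28.7 = 13.3000; interval 13.3000 ± 5.8713 = (7.43, 19.17).

(7.43, 19.17)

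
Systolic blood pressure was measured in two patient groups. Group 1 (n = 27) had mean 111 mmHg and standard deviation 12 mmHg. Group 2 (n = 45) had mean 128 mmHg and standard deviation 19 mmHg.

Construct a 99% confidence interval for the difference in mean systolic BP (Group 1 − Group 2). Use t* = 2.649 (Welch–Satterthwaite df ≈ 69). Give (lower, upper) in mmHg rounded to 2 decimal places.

(-26.68, -7.32)

Per-group SEs: s₁/√n₁ = 12/√27 = 2.3094, s₂/√n₂ = 19/√45 = 2.8324.
Unpooled SE of the difference: √(5.33332836 + 8.02248976) = 3.6546.
Margin of error = t* · SE = 2.649 × 3.6546 = 9.6810.
x̄₁ − x̄₂ = 111 − 128 = -17.0000.
CI: -17.0000 ± 9.6810 = (-26.68, -7.32).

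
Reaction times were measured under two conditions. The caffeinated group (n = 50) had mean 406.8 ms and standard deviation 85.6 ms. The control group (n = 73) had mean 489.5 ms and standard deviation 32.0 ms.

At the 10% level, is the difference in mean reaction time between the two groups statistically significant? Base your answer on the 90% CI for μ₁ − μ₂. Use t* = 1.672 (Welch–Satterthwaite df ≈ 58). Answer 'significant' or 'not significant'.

significant

SE₁ = s₁/√n₁ = 85.6/√50 = 12.1057; SE₂ = 32.0/√73 = 3.7453.
Independent samples, unequal variances: SE_diff = √(SE₁² + SE₂²) = √(146.54797249 + 14.02727209) = 12.6718.
t* = 1.672, so margin of error = 1.672 × 12.6718 = 21.1872.
Difference in means = 406.8 − 489.5 = -82.7000.
-82.7000 ± 21.1872 → (-103.8872, -61.5128).
The interval (-103.8872, -61.5128) does not contain 0, so the difference is significant.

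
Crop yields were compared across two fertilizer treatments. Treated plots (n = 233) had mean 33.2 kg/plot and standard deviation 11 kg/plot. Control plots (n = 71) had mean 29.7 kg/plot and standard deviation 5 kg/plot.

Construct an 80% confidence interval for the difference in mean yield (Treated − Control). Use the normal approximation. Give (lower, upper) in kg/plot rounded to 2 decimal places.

SE₁ = s₁/√n₁ = 11/√233 = 0.7206; SE₂ = 5/√71 = 0.5934.
Independent samples, unequal variances: SE_diff = √(SE₁² + SE₂²) = √(0.51926436 + 0.35212356) = 0.9335.
z* = 1.282, so margin of error = 1.282 × 0.9335 = 1.1967.
Difference in means = 33.2 − 29.7 = 3.5000.
3.5000 ± 1.1967 → (2.30, 4.70).

(2.30, 4.70)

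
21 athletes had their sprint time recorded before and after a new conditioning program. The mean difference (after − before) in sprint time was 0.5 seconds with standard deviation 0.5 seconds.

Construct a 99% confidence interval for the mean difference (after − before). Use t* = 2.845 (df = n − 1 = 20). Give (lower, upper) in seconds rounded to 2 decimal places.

(0.19, 0.81)

This is a matched-pairs design, so SE = s_d/√n = 0.5/√21 = 0.1091.
Margin = 2.845 × 0.1091 = 0.3104; the interval is 0.5 ± 0.3104 = (0.19, 0.81).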